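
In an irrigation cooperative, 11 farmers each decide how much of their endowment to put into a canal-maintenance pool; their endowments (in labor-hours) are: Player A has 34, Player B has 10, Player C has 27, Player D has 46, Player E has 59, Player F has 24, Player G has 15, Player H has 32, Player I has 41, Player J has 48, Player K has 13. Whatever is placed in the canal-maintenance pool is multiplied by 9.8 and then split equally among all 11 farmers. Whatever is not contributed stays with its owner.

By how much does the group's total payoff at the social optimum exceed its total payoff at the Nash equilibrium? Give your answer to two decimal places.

3071.20 labor-hours

The private return per contributed unit is 9.8/11 = 0.8909 < 1 for every player regardless of endowment, so the Nash equilibrium is zero contribution and the group total is Σ E_j = 34 + 10 + 27 + 46 + 59 + 24 + 15 + 32 + 41 + 48 + 13 = 349.
Each contributed unit returns 9.800 to the group, so the social optimum is full contribution by everyone: group total = 9.800 × 349 = 3420.20.
Efficiency loss = (9.800 − 1) × 349 = 3071.20.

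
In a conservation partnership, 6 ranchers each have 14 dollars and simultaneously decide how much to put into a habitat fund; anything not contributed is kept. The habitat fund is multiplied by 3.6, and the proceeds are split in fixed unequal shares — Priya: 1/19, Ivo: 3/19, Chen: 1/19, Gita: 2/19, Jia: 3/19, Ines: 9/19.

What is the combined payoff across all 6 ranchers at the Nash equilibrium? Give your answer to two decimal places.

A player with share s gets back 3.6·s per unit contributed, so full contribution is dominant for anyone with s > 1/3.6 = 0.2778 and zero contribution is dominant for anyone below.
Ines alone (share 9/19) is above the threshold, contributing 14; the remaining 5 contribute 0. Total contributed: 14.
The habitat fund pays out 3.6 × 14 = 50.40 in total (split across the unequal shares, but the aggregate is all that matters for the group sum).
The 5 free-riders keep 14 each, adding 70. Group total = 70 + 50.40 = 120.40.

120.40 dollars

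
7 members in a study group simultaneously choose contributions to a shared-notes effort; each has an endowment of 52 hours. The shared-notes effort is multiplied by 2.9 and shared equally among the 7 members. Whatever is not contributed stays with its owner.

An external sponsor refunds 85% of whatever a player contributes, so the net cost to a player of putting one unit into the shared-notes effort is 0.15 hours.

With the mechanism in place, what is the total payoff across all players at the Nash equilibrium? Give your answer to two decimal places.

With the mechanism, a contributed unit returns (2.9/7) / 0.15 = 2.7619 per unit of net cost to the contributor — now above 1 — so contributing fully is weakly dominant for every player.
So the Nash equilibrium is full contribution by all 7; the group earns 7 × (52 × 0.85 + 2.9 × 52) = 1365.00.

1365.00 hours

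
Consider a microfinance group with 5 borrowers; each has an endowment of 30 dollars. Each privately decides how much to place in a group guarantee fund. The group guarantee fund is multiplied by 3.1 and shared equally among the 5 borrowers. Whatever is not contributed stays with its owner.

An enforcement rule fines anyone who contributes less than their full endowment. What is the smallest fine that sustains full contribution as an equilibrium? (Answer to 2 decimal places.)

Given the others contribute fully, the best deviation is to contribute 0 (any partial contribution still incurs the fine and gives up units whose private return 0.6200 is below 1).
Deviating from 30 to 0 saves 30 dollars but forfeits the deviator's share of the drop in the group guarantee fund: 3.1/5 × 30 = 18.60.
So the deviation gain is 30 − 18.60 = 11.40, and the fine must be at least 11.40 dollars to wipe it out.

11.40 dollars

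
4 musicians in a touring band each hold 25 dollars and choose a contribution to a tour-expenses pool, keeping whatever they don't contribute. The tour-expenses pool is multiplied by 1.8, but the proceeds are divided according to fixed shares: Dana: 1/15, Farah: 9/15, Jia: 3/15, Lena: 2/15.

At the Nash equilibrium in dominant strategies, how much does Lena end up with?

For player j, contributing a unit is worthwhile iff 1.8 × (j's share) ≥ 1, i.e. iff j's share is at least 0.5556.
Farah alone (share 9/15) is above the threshold, contributing 25; the remaining 3 contribute 0. Total contributed: 25.
Lena keeps 25 and receives 1.8 × 25 × 2/15 = 6.00 from the tour-expenses pool, for a payoff of 31.00.

31.00 dollars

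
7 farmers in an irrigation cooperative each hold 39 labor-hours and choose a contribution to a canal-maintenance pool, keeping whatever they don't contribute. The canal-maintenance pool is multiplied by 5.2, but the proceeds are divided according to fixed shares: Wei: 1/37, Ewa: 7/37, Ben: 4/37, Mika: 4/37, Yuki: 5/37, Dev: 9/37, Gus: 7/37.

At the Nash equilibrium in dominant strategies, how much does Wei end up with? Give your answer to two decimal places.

44.48 labor-hours

A player with share s gets back 5.2·s per unit contributed, so full contribution is dominant for anyone with s > 1/5.2 = 0.1923 and zero contribution is dominant for anyone below.
The only share above 0.1923 is Dev's 9/37, contributing 39; the remaining 6 contribute 0. Total contributed: 39.
Wei keeps 39 and receives 5.2 × 39 × 1/37 = 5.48 from the canal-maintenance pool, for a payoff of 44.48.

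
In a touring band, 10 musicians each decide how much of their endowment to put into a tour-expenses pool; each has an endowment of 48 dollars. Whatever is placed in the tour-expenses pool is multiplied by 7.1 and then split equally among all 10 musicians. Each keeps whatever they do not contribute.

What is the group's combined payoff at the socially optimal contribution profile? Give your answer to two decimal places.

3408.00 dollars

Each contributed unit returns 7.100 to the group as a whole (0.7100 to each of 10 players), which exceeds 1, so the social optimum is full contribution: group total = 7.100 × 480 = 3408.00.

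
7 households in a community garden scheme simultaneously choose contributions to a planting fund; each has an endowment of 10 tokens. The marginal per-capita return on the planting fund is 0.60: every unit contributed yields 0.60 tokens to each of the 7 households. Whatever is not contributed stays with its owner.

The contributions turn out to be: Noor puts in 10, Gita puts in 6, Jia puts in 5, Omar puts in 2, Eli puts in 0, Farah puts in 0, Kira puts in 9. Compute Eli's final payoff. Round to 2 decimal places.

29.20 tokens

Total contributed: 10 + 6 + 5 + 2 + 0 + 0 + 9 = 32.
Each receives 0.60 × 32 = 19.20 from the planting fund.
Eli keeps 10 − 0 = 10, so Eli's payoff is 10 + 19.20 = 29.20.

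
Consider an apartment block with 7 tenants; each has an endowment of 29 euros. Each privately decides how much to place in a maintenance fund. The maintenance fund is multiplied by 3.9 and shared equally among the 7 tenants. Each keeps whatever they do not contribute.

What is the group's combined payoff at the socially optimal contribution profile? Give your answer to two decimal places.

Each contributed unit returns 3.900 to the group as a whole (0.5571 to each of 7 players), which exceeds 1, so the social optimum is full contribution: group total = 3.900 × 203 = 791.70.

791.70 euros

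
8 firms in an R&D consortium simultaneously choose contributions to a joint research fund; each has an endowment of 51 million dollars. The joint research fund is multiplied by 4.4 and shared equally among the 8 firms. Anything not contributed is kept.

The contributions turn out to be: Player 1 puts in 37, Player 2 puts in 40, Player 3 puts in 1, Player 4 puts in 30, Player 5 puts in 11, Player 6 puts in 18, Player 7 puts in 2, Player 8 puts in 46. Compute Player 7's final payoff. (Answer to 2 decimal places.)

Total contributed: 37 + 40 + 1 + 30 + 11 + 18 + 2 + 46 = 185.
Each receives 4.4 × 185 / 8 = 101.75 from the joint research fund.
Player 7 keeps 51 − 2 = 49, so Player 7's payoff is 49 + 101.75 = 150.75.

150.75 million dollars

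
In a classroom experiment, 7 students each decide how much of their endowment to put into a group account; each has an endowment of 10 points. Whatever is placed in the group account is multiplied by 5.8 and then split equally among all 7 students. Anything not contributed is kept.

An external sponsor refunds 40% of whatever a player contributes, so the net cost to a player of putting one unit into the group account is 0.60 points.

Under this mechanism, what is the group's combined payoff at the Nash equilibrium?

The effective private return per unit is now (5.8/7) / 0.60 = 1.3810 > 1, so every player's dominant strategy flips to full contribution.
At the Nash equilibrium everyone contributes 10. Group total payoff = 7 × (10 × 0.40 + 5.8 × 10) = 434.00.

434.00 points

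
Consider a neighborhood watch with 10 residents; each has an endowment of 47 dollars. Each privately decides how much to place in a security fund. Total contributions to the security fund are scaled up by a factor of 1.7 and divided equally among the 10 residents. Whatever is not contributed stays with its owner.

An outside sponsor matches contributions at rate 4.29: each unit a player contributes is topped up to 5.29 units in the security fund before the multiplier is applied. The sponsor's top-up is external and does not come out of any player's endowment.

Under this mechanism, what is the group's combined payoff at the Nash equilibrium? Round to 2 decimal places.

470.00 dollars

Even with the mechanism, each unit contributed returns only 1.7 × 5.29 / 10 = 0.8993 per unit of net cost, so contributing nothing is still dominant.
At the Nash equilibrium no one contributes; group total payoff = 10 × 47 = 470.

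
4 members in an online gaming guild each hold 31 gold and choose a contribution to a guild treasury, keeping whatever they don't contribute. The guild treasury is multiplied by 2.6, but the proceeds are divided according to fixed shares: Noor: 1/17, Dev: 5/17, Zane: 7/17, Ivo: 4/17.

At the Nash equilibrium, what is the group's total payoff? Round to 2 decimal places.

Each unit j contributes comes back to j as 2.6 × (j's share), so j prefers to contribute only if that share exceeds 1/2.6 = 0.3846; otherwise keeping the unit dominates.
Zane alone (share 7/17) is above the threshold, contributing 31; the remaining 3 contribute 0. Total contributed: 31.
The guild treasury pays out 2.6 × 31 = 80.60 in total (split across the unequal shares, but the aggregate is all that matters for the group sum).
The 3 free-riders keep 31 each, adding 93. Group total = 93 + 80.60 = 173.60.

173.60 gold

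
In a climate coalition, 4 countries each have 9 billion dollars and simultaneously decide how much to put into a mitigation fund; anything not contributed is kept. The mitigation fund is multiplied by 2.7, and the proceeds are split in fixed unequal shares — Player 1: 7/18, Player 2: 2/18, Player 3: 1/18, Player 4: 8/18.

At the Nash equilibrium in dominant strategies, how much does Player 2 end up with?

A player with share s gets back 2.7·s per unit contributed, so full contribution is dominant for anyone with s > 1/2.7 = 0.3704 and zero contribution is dominant for anyone below.
Player 1 and Player 4 are above the threshold, contributing 9 each; the remaining 2 contribute 0. Total contributed: 18.
Player 2 keeps 9 and receives 2.7 × 18 × 2/18 = 5.40 from the mitigation fund, for a payoff of 14.40.

14.40 billion dollars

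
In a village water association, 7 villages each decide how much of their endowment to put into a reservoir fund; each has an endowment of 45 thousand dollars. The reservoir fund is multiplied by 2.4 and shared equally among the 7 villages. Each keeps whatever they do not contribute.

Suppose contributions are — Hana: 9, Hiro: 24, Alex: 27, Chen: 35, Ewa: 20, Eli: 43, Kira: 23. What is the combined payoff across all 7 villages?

568.40 thousand dollars

Total contributed: 9 + 24 + 27 + 35 + 20 + 43 + 23 = 181; total kept: 7 × 45 − 181 = 134.
The reservoir fund pays out 2.4 × 181 = 434.40 in aggregate.
Group total = 134 + 434.40 = 568.40.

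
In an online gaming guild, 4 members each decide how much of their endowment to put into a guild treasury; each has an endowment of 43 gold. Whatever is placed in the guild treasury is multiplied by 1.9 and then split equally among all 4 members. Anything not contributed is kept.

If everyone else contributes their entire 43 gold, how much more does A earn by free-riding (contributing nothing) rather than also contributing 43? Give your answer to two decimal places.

22.58 gold

Switching from a contribution of 43 to 0 lets A keep an extra 43 gold, but lowers the guild treasury by 43, which costs A their own share of that drop: 1.9/4 × 43 = 20.42.
Net gain = 43 − 20.42 = 22.58. The private return per contributed unit (0.4750) is below 1, so free-riding is indeed the best response regardless of what the others do.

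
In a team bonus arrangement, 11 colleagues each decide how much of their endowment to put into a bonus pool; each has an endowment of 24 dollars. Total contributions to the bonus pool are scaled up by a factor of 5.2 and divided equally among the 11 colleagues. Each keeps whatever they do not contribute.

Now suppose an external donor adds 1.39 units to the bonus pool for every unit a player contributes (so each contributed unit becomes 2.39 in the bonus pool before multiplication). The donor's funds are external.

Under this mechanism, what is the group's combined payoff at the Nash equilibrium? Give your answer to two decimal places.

3280.99 dollars

With the mechanism, a contributed unit returns 5.2 × 2.39 / 11 = 1.1298 per unit of net cost to the contributor — now above 1 — so contributing fully is weakly dominant for every player.
So the Nash equilibrium is full contribution by all 11; the group earns 5.2 × 2.39 × 264 = 3280.99.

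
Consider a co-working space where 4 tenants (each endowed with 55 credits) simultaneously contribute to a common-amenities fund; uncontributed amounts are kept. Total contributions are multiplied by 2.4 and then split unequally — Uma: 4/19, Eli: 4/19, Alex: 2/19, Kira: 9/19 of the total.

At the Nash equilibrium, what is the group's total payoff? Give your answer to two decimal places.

A player with share s gets back 2.4·s per unit contributed, so full contribution is dominant for anyone with s > 1/2.4 = 0.4167 and zero contribution is dominant for anyone below.
Kira alone (share 9/19) is above the threshold, contributing 55; the remaining 3 contribute 0. Total contributed: 55.
The common-amenities fund pays out 2.4 × 55 = 132.00 in total (split across the unequal shares, but the aggregate is all that matters for the group sum).
The 3 free-riders keep 55 each, adding 165. Group total = 165 + 132.00 = 297.00.

297.00 credits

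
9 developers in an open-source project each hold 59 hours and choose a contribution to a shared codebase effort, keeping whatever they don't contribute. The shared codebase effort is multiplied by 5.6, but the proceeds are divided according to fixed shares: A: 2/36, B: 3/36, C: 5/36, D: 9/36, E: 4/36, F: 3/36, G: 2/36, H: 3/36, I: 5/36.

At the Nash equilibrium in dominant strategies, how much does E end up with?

95.71 hours

A player with share s gets back 5.6·s per unit contributed, so full contribution is dominant for anyone with s > 1/5.6 = 0.1786 and zero contribution is dominant for anyone below.
D alone (share 9/36) is above the threshold, contributing 59; the remaining 8 contribute 0. Total contributed: 59.
E keeps 59 and receives 5.6 × 59 × 4/36 = 36.71 from the shared codebase effort, for a payoff of 95.71.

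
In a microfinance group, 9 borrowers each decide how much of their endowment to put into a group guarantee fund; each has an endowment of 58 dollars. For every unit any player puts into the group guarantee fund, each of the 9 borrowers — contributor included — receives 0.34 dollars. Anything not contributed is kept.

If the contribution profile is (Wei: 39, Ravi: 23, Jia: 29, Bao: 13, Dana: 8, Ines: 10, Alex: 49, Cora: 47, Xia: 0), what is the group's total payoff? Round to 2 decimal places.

Total contributed: 39 + 23 + 29 + 13 + 8 + 10 + 49 + 47 + 0 = 218; total kept: 9 × 58 − 218 = 304.
The group guarantee fund pays out 0.34 × 9 × 218 = 667.08 in aggregate.
Group total = 304 + 667.08 = 971.08.

971.08 dollars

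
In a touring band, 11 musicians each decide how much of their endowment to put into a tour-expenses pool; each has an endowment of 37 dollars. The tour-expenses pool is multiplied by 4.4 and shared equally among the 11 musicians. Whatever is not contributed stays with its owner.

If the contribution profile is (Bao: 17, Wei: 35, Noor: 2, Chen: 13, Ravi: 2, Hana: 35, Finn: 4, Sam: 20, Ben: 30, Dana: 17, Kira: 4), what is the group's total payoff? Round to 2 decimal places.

Total contributed: 17 + 35 + 2 + 13 + 2 + 35 + 4 + 20 + 30 + 17 + 4 = 179; total kept: 11 × 37 − 179 = 228.
The tour-expenses pool pays out 4.4 × 179 = 787.60 in aggregate.
Group total = 228 + 787.60 = 1015.60.

1015.60 dollars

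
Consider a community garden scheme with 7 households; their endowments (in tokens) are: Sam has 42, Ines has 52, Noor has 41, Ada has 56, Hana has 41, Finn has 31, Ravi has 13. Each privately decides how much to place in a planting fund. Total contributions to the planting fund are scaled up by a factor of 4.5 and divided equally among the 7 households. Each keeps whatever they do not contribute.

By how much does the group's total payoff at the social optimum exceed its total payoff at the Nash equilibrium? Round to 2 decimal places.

The private return per contributed unit is 4.5/7 = 0.6429 < 1 for every player regardless of endowment, so the Nash equilibrium is zero contribution and the group total is Σ E_j = 42 + 52 + 41 + 56 + 41 + 31 + 13 = 276.
Each contributed unit returns 4.500 to the group, so the social optimum is full contribution by everyone: group total = 4.500 × 276 = 1242.00.
Efficiency loss = (4.500 − 1) × 276 = 966.00.

966.00 tokens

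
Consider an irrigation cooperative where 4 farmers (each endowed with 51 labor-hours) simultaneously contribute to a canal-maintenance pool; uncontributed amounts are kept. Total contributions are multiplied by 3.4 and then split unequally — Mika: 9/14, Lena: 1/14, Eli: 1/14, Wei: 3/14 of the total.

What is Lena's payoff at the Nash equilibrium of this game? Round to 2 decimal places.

Player j's private return per contributed unit is 3.4 × (j's share). Contributing is weakly dominant for j when that share is at least 1/3.4 = 0.2941, and contributing 0 is dominant otherwise.
Mika alone (share 9/14) is above the threshold, contributing 51; the remaining 3 contribute 0. Total contributed: 51.
Lena keeps 51 and receives 3.4 × 51 × 1/14 = 12.39 from the canal-maintenance pool, for a payoff of 63.39.

63.39 labor-hours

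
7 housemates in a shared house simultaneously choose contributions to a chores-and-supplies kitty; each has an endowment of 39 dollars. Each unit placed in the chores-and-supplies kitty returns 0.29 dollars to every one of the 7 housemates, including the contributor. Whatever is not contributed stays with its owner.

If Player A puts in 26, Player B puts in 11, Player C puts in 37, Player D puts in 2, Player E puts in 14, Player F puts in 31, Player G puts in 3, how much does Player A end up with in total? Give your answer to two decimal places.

48.96 dollars

Total contributed: 26 + 11 + 37 + 2 + 14 + 31 + 3 = 124.
Each receives 0.29 × 124 = 35.96 from the chores-and-supplies kitty.
Player A keeps 39 − 26 = 13, so Player A's payoff is 13 + 35.96 = 48.96.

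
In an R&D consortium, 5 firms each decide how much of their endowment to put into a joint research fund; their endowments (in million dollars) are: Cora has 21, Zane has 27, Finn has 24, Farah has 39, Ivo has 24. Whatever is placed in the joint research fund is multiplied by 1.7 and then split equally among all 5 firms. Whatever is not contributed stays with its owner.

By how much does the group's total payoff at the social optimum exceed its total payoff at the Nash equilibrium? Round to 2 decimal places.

The private return per contributed unit is 1.7/5 = 0.3400 < 1 for every player regardless of endowment, so the Nash equilibrium is zero contribution and the group total is Σ E_j = 21 + 27 + 24 + 39 + 24 = 135.
Each contributed unit returns 1.700 to the group, so the social optimum is full contribution by everyone: group total = 1.700 × 135 = 229.50.
Efficiency loss = (1.700 − 1) × 135 = 94.50.

94.50 million dollars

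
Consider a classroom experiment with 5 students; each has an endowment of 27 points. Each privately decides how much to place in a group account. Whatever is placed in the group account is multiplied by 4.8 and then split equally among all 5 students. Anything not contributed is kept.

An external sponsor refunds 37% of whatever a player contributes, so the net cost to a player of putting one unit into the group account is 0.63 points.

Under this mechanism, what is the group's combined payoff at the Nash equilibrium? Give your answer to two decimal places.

With the mechanism, a contributed unit returns (4.8/5) / 0.63 = 1.5238 per unit of net cost to the contributor — now above 1 — so contributing fully is weakly dominant for every player.
At the Nash equilibrium everyone contributes 27. Group total payoff = 5 × (27 × 0.37 + 4.8 × 27) = 697.95.

697.95 points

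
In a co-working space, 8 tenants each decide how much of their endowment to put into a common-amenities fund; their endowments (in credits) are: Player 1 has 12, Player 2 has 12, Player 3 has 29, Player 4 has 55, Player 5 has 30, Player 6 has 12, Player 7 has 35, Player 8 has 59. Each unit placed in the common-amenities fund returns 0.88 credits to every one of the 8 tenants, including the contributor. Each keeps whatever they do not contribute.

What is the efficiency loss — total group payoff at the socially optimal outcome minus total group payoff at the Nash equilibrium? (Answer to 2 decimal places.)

The private return per contributed unit is 0.88 < 1 for everyone, so the Nash equilibrium is zero contribution and the group total is Σ E_j = 12 + 12 + 29 + 55 + 30 + 12 + 35 + 59 = 244.
Each contributed unit returns 7.040 to the group, so the social optimum is full contribution by everyone: group total = 7.040 × 244 = 1717.76.
Efficiency loss = (7.040 − 1) × 244 = 1473.76.

1473.76 credits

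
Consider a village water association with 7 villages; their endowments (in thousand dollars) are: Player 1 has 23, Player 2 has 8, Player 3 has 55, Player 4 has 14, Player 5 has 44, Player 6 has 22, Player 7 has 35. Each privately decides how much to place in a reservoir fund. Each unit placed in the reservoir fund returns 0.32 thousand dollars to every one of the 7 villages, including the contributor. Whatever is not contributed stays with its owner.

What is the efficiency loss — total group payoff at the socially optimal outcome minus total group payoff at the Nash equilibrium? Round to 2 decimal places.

The private return per contributed unit is 0.32 < 1 for everyone, so the Nash equilibrium is zero contribution and the group total is Σ E_j = 23 + 8 + 55 + 14 + 44 + 22 + 35 = 201.
Each contributed unit returns 2.240 to the group, so the social optimum is full contribution by everyone: group total = 2.240 × 201 = 450.24.
Efficiency loss = (2.240 − 1) × 201 = 249.24.

249.24 thousand dollars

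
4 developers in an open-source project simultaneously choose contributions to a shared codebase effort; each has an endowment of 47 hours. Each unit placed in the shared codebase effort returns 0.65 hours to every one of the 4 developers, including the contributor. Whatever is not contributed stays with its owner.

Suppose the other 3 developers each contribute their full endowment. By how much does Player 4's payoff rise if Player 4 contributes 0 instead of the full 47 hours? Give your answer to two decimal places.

Switching from a contribution of 47 to 0 lets Player 4 keep an extra 47 hours, but lowers the shared codebase effort by 47, which costs Player 4 their own share of that drop: 0.65 × 47 = 30.55.
Net gain = 47 − 30.55 = 16.45. The private return per contributed unit (0.65) is below 1, so free-riding is indeed the best response regardless of what the others do.

16.45 hours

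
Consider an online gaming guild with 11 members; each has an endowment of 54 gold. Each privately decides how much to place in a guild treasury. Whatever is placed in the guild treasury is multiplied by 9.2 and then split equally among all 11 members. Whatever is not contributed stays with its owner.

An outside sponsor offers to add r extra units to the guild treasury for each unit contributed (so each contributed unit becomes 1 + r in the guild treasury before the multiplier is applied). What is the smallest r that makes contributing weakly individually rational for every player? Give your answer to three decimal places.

With matching at rate r, one contributed unit becomes (1 + r) in the guild treasury and returns 9.2 × (1 + r) / 11 to the contributor.
Setting this equal to 1: 1 + r = 11/9.2 = 1.1957.
So the minimum matching rate is r = 1.1957 − 1 = 0.196.

0.196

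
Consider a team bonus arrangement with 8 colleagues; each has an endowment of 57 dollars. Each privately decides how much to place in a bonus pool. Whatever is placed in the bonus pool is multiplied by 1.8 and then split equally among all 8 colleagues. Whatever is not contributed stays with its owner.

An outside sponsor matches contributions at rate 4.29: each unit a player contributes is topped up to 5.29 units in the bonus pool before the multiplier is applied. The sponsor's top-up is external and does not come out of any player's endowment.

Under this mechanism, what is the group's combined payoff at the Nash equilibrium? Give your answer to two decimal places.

4342.03 dollars

With the mechanism, a contributed unit returns 1.8 × 5.29 / 8 = 1.1903 per unit of net cost to the contributor — now above 1 — so contributing fully is weakly dominant for every player.
So the Nash equilibrium is full contribution by all 8; the group earns 1.8 × 5.29 × 456 = 4342.03.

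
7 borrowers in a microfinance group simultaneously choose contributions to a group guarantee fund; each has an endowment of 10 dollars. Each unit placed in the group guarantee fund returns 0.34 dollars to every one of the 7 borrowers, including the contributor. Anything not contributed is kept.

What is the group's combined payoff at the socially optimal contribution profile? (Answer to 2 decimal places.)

166.60 dollars

Each contributed unit returns 2.380 to the group as a whole (0.34 to each of 7 players), which exceeds 1, so the social optimum is full contribution: group total = 2.380 × 70 = 166.60.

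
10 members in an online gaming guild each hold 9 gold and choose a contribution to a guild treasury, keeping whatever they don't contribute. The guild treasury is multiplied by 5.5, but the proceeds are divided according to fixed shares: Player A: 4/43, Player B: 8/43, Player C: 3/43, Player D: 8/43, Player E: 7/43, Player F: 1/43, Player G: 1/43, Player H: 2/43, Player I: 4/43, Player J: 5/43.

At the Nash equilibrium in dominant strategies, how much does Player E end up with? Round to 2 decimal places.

A player with share s gets back 5.5·s per unit contributed, so full contribution is dominant for anyone with s > 1/5.5 = 0.1818 and zero contribution is dominant for anyone below.
Player B and Player D are above the threshold, contributing 9 each; the remaining 8 contribute 0. Total contributed: 18.
Player E keeps 9 and receives 5.5 × 18 × 7/43 = 16.12 from the guild treasury, for a payoff of 25.12.

25.12 gold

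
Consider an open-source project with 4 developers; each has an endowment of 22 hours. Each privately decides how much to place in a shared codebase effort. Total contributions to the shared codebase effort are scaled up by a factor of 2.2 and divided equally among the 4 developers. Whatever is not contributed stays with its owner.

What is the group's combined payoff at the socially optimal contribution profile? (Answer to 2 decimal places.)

193.60 hours

Each contributed unit returns 2.200 to the group as a whole (0.5500 to each of 4 players), which exceeds 1, so the social optimum is full contribution: group total = 2.200 × 88 = 193.60.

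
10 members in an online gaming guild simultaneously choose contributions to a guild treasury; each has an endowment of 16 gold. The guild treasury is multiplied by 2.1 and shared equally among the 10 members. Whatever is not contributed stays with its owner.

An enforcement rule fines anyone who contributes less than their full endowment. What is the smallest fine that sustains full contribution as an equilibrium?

Given the others contribute fully, the best deviation is to contribute 0 (any partial contribution still incurs the fine and gives up units whose private return 0.2100 is below 1).
Deviating from 16 to 0 saves 16 gold but forfeits the deviator's share of the drop in the guild treasury: 2.1/10 × 16 = 3.36.
So the deviation gain is 16 − 3.36 = 12.64, and the fine must be at least 12.64 gold to wipe it out.

12.64 gold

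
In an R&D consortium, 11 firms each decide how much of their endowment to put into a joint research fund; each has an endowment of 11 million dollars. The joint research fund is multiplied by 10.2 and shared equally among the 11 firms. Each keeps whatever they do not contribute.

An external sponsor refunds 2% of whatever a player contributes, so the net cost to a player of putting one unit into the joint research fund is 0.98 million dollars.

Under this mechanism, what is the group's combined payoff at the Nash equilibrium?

121.00 million dollars

Even with the mechanism, each unit contributed returns only (10.2/11) / 0.98 = 0.9462 per unit of net cost, so contributing nothing is still dominant.
At the Nash equilibrium no one contributes; group total payoff = 11 × 11 = 121.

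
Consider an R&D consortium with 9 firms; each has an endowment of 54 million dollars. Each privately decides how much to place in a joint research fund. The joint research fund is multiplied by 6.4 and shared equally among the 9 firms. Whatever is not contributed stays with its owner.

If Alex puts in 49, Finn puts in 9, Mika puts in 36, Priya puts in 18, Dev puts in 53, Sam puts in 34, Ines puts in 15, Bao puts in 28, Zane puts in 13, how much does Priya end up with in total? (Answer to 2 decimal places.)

Total contributed: 49 + 9 + 36 + 18 + 53 + 34 + 15 + 28 + 13 = 255.
Each receives 6.4 × 255 / 9 = 181.33 from the joint research fund.
Priya keeps 54 − 18 = 36, so Priya's payoff is 36 + 181.33 = 217.33.

217.33 million dollars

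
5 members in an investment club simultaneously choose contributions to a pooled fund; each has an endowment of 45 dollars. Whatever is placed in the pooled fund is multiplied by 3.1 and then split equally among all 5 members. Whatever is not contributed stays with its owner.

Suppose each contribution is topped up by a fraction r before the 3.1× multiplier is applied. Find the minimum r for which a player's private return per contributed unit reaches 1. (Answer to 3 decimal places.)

0.613

With matching at rate r, one contributed unit becomes (1 + r) in the pooled fund and returns 3.1 × (1 + r) / 5 to the contributor.
Setting this equal to 1: 1 + r = 5/3.1 = 1.6129.
So the minimum matching rate is r = 1.6129 − 1 = 0.613.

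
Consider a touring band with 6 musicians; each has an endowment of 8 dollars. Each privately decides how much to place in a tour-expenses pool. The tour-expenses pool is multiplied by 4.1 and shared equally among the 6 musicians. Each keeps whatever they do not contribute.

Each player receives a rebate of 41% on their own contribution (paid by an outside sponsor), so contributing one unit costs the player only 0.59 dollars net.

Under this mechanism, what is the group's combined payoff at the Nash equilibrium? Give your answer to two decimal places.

216.48 dollars

With the mechanism, a contributed unit returns (4.1/6) / 0.59 = 1.1582 per unit of net cost to the contributor — now above 1 — so contributing fully is weakly dominant for every player.
At the Nash equilibrium everyone contributes 8. Group total payoff = 6 × (8 × 0.41 + 4.1 × 8) = 216.48.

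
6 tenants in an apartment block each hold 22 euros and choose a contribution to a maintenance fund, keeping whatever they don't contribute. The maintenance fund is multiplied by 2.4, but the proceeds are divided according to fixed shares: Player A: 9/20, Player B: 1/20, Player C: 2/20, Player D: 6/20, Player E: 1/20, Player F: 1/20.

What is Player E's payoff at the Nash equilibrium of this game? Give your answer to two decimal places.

24.64 euros

Player j's private return per contributed unit is 2.4 × (j's share). Contributing is weakly dominant for j when that share is at least 1/2.4 = 0.4167, and contributing 0 is dominant otherwise.
Only Player A (9/20) clears that bar, contributing 22; the remaining 5 contribute 0. Total contributed: 22.
Player E keeps 22 and receives 2.4 × 22 × 1/20 = 2.64 from the maintenance fund, for a payoff of 24.64.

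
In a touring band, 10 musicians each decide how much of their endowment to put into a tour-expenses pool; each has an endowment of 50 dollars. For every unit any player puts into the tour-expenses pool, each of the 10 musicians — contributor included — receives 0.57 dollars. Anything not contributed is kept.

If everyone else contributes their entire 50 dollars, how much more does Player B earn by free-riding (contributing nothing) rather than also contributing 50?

21.50 dollars

Switching from a contribution of 50 to 0 lets Player B keep an extra 50 dollars, but lowers the tour-expenses pool by 50, which costs Player B their own share of that drop: 0.57 × 50 = 28.50.
Net gain = 50 − 28.50 = 21.50. The private return per contributed unit (0.57) is below 1, so free-riding is indeed the best response regardless of what the others do.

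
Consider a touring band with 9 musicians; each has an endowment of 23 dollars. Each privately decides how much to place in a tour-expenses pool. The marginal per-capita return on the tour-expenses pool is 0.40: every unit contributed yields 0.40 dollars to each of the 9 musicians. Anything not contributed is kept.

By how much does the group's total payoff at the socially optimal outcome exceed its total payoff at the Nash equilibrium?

538.20 dollars

The private return per contributed unit is 0.40 < 1, so contributing 0 is dominant for every player. At the Nash equilibrium everyone keeps their 23, and the group total is 9 × 23 = 207.
Each contributed unit returns 3.600 to the group as a whole (0.40 to each of 9 players), which exceeds 1, so the social optimum is full contribution: group total = 3.600 × 207 = 745.20.
Efficiency loss = 745.20 − 207 = 538.20.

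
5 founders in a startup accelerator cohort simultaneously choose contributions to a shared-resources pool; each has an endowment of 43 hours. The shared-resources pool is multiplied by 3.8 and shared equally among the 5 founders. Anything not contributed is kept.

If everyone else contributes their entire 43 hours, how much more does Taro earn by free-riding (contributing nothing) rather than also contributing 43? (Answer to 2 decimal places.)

Switching from a contribution of 43 to 0 lets Taro keep an extra 43 hours, but lowers the shared-resources pool by 43, which costs Taro their own share of that drop: 3.8/5 × 43 = 32.68.
Net gain = 43 − 32.68 = 10.32. The private return per contributed unit (0.7600) is below 1, so free-riding is indeed the best response regardless of what the others do.

10.32 hours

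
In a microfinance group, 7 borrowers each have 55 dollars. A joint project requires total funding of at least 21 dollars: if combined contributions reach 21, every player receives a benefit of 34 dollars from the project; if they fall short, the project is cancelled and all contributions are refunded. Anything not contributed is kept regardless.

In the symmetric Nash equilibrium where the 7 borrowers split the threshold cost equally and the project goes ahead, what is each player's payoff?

86 dollars

Equal share of the threshold: 21/7 = 3.
At this profile no one gains by cutting their contribution: any cut drops the total below 21, the project is cancelled, contributions are refunded, and the deviator ends with 55, which is less than 55 − 3 + 34 = 86. Contributing more than 3 just wastes the excess. So contributing exactly 3 is a best response.
Each player's payoff: 55 − 3 + 34 = 86.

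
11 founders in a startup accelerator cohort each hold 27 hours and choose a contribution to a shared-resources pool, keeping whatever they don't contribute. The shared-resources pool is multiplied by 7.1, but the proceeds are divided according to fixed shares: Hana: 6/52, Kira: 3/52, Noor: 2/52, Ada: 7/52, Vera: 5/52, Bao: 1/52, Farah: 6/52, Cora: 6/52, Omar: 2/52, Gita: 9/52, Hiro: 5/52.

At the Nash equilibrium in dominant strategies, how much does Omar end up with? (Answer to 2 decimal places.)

34.37 hours

For player j, contributing a unit is worthwhile iff 7.1 × (j's share) ≥ 1, i.e. iff j's share is at least 0.1408.
Only Gita (9/52) clears that bar, contributing 27; the remaining 10 contribute 0. Total contributed: 27.
Omar keeps 27 and receives 7.1 × 27 × 2/52 = 7.37 from the shared-resources pool, for a payoff of 34.37.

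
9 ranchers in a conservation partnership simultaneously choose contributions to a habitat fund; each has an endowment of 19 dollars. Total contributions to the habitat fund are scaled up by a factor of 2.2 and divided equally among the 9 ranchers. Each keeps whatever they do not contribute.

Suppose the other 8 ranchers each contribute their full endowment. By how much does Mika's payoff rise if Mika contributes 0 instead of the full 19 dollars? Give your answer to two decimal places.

14.36 dollars

Switching from a contribution of 19 to 0 lets Mika keep an extra 19 dollars, but lowers the habitat fund by 19, which costs Mika their own share of that drop: 2.2/9 × 19 = 4.64.
Net gain = 19 − 4.64 = 14.36. The private return per contributed unit (0.2444) is below 1, so free-riding is indeed the best response regardless of what the others do.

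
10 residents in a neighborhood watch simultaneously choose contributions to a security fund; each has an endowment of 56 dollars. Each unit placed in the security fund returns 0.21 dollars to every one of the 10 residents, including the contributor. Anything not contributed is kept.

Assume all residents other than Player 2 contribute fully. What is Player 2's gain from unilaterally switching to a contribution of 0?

Switching from a contribution of 56 to 0 lets Player 2 keep an extra 56 dollars, but lowers the security fund by 56, which costs Player 2 their own share of that drop: 0.21 × 56 = 11.76.
Net gain = 56 − 11.76 = 44.24. The private return per contributed unit (0.21) is below 1, so free-riding is indeed the best response regardless of what the others do.

44.24 dollars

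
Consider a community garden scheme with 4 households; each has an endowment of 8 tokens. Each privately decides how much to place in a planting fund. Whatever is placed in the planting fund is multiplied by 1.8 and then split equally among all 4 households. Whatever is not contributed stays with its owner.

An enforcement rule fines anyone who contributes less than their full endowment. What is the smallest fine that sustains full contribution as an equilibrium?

4.40 tokens

Given the others contribute fully, the best deviation is to contribute 0 (any partial contribution still incurs the fine and gives up units whose private return 0.4500 is below 1).
Deviating from 8 to 0 saves 8 tokens but forfeits the deviator's share of the drop in the planting fund: 1.8/4 × 8 = 3.60.
So the deviation gain is 8 − 3.60 = 4.40, and the fine must be at least 4.40 tokens to wipe it out.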